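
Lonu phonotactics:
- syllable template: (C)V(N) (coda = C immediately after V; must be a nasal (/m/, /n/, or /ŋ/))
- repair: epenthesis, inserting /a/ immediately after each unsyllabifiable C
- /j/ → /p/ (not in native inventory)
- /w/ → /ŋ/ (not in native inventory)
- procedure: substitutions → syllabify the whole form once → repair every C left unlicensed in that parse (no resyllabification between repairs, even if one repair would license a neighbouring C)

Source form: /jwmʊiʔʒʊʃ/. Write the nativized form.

Substitution: /j/ → /p/, /w/ → /ŋ/, giving /pŋmʊiʔʒʊʃ/.
Under (C)V(N), the unsyllabifiable consonants are /p/, /ŋ/, /ʔ/, /ʃ/ (only a nasal (/m/, /n/, or /ŋ/) is licensed in coda position; onsets are limited to one consonant).
Each unlicensed consonant becomes the onset of a new syllable: /p/ → /pa/, /ŋ/ → /ŋa/, /ʔ/ → /ʔa/, /ʃ/ → /ʃa/.

paŋamʊiʔaʒʊʃa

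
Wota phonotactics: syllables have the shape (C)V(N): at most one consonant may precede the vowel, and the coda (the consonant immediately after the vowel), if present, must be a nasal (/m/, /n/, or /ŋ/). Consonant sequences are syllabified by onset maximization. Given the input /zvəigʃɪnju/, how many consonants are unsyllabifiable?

Syllabifying with onset maximization leaves /z/, /g/ stranded (only a nasal (/m/, /n/, or /ŋ/) is licensed in coda position; onsets are limited to one consonant).

2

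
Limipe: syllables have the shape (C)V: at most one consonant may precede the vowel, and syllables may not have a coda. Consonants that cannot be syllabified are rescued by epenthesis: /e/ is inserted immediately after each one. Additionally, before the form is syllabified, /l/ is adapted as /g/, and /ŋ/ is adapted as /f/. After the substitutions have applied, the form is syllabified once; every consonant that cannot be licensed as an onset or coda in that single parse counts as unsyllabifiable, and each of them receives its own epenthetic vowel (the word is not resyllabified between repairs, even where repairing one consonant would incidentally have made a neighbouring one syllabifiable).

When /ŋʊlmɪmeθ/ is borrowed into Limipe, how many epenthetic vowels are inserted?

After substitution the input is /fʊgmɪmeθ/.
The unsyllabifiable consonants are /g/, /θ/; each receives one epenthetic vowel.

2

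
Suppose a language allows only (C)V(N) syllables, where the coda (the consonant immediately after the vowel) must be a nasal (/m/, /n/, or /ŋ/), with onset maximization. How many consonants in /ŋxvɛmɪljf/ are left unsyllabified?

Syllabifying with onset maximization leaves /ŋ/, /x/, /l/, /j/, /f/ stranded (only a nasal (/m/, /n/, or /ŋ/) is licensed in coda position; onsets are limited to one consonant).

5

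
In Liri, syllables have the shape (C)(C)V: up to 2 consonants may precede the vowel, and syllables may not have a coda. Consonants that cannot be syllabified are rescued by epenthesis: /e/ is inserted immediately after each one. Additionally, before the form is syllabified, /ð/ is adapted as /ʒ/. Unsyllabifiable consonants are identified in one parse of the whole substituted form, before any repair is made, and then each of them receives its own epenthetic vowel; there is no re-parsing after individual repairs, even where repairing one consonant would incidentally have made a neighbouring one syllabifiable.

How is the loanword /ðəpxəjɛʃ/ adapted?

Substitution: /ð/ → /ʒ/, giving /ʒəpxəjɛʃ/.
Under (C)(C)V, the unsyllabifiable consonants are /ʃ/ (no codas are permitted; onsets may contain at most 2 consonants).
Each unlicensed consonant becomes the onset of a new syllable: /ʃ/ → /ʃe/.

ʒəpxəjɛʃe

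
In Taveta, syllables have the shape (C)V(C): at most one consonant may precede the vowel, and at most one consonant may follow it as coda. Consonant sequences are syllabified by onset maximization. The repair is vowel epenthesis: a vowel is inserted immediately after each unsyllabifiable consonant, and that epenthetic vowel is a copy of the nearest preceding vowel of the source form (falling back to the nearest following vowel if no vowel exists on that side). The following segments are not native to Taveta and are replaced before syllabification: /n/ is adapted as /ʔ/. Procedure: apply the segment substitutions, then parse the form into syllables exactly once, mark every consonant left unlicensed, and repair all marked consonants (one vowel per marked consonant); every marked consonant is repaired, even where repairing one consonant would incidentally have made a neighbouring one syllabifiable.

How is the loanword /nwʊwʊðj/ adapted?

ʔʊwʊwʊðjʊ

Substitution: /n/ → /ʔ/, giving /ʔwʊwʊðj/.
Under (C)V(C), the unsyllabifiable consonants are /ʔ/, /j/ (at most one coda consonant is licensed; onsets are limited to one consonant).
Each unlicensed consonant becomes the onset of a new syllable: /ʔ/ → /ʔʊ/, /j/ → /jʊ/.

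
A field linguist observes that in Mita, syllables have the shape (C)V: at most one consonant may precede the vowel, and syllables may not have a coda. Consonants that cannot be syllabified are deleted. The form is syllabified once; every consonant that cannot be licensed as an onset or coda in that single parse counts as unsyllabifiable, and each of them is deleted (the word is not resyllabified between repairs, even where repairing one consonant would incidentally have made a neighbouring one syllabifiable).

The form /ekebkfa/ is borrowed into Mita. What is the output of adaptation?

The consonants /b/, /k/ cannot be parsed into a legal (C)V syllable (no codas are permitted; onsets are limited to one consonant).
Deleting the stranded consonants removes /b/, /k/.

ekefa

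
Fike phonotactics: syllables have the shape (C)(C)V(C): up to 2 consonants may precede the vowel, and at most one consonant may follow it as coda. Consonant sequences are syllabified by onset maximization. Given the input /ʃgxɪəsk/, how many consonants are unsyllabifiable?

2

The consonants /ʃ/, /k/ cannot be parsed into a legal (C)(C)V(C) syllable (at most one coda consonant is licensed; onsets may contain at most 2 consonants).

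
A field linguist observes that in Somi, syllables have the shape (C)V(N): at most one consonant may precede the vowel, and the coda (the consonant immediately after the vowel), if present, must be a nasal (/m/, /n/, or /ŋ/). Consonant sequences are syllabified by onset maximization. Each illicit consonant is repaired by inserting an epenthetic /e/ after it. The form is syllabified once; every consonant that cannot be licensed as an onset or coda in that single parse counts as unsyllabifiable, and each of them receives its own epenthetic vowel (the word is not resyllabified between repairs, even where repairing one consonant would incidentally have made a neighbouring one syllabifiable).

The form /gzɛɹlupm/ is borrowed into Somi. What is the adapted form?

Under (C)V(N), the unsyllabifiable consonants are /g/, /ɹ/, /p/, /m/ (only a nasal (/m/, /n/, or /ŋ/) is licensed in coda position; onsets are limited to one consonant).
Epenthesis after each stranded consonant: /g/ → /ge/, /ɹ/ → /ɹe/, /p/ → /pe/, /m/ → /me/.

gezɛɹelupeme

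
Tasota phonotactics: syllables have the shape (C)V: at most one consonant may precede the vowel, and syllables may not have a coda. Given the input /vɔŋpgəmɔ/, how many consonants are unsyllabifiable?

2

Under (C)V, the unsyllabifiable consonants are /ŋ/, /p/ (no codas are permitted; onsets are limited to one consonant).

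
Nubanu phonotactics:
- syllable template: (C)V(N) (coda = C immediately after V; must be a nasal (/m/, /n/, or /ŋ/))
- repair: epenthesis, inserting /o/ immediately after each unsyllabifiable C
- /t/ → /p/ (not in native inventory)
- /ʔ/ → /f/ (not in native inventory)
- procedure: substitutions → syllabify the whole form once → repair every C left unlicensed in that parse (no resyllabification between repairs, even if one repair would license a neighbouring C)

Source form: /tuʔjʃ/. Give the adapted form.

Substitution: /t/ → /p/, /ʔ/ → /f/, giving /pufjʃ/.
The consonants /f/, /j/, /ʃ/ cannot be parsed into a legal (C)V(N) syllable (only a nasal (/m/, /n/, or /ŋ/) is licensed in coda position; onsets are limited to one consonant).
Epenthesis after each stranded consonant: /f/ → /fo/, /j/ → /jo/, /ʃ/ → /ʃo/.

pufojoʃo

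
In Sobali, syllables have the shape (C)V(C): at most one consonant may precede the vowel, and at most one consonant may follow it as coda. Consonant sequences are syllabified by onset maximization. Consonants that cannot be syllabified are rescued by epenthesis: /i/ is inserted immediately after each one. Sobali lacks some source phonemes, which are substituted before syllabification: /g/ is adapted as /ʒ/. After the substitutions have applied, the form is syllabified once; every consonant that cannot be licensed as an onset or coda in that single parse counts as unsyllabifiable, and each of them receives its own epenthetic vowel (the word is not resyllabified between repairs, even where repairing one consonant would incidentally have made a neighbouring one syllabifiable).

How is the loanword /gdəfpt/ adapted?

ʒidəfpiti

Substitution: /g/ → /ʒ/, giving /ʒdəfpt/.
Under (C)V(C), the unsyllabifiable consonants are /ʒ/, /p/, /t/ (at most one coda consonant is licensed; onsets are limited to one consonant).
Each unlicensed consonant becomes the onset of a new syllable: /ʒ/ → /ʒi/, /p/ → /pi/, /t/ → /ti/.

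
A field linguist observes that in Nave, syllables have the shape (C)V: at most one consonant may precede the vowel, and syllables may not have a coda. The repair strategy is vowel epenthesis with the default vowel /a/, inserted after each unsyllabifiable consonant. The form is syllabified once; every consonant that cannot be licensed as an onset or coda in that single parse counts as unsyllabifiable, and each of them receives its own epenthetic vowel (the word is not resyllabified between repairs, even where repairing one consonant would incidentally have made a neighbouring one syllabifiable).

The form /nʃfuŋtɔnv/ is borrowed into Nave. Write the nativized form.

naʃafuŋatɔnava

The consonants /n/, /ʃ/, /ŋ/, /n/, /v/ cannot be parsed into a legal (C)V syllable (no codas are permitted; onsets are limited to one consonant).
Each unlicensed consonant becomes the onset of a new syllable: /n/ → /na/, /ʃ/ → /ʃa/, /ŋ/ → /ŋa/, /n/ → /na/, /v/ → /va/.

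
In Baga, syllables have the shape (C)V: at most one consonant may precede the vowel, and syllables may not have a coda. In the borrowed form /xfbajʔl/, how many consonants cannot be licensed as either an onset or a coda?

The consonants /x/, /f/, /j/, /ʔ/, /l/ cannot be parsed into a legal (C)V syllable (no codas are permitted; onsets are limited to one consonant).

5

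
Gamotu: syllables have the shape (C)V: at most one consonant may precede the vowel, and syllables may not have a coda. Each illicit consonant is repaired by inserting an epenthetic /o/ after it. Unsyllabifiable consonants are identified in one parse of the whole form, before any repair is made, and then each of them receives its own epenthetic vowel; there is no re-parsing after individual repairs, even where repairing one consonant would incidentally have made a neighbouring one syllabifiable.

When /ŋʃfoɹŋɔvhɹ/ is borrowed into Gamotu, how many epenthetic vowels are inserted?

The unsyllabifiable consonants are /ŋ/, /ʃ/, /ɹ/, /v/, /h/, /ɹ/; each receives one epenthetic vowel.

6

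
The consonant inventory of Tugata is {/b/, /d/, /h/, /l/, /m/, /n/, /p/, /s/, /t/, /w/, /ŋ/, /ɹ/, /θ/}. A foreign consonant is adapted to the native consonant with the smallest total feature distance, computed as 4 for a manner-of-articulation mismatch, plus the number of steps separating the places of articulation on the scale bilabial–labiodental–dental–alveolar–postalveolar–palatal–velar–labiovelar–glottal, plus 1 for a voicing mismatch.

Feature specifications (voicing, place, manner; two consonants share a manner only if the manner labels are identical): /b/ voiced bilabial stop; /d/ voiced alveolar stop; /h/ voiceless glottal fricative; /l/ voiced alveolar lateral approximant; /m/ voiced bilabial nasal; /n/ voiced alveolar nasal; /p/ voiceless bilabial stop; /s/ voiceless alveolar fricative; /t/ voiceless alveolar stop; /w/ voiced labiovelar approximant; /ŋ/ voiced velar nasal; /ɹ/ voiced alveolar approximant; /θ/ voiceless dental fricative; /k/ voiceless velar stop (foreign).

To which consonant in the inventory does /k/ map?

t

/t/ is closest: same manner (stop), place distance 3 (velar→alveolar), same voicing; total 3. Next closest is /d/ at distance 4.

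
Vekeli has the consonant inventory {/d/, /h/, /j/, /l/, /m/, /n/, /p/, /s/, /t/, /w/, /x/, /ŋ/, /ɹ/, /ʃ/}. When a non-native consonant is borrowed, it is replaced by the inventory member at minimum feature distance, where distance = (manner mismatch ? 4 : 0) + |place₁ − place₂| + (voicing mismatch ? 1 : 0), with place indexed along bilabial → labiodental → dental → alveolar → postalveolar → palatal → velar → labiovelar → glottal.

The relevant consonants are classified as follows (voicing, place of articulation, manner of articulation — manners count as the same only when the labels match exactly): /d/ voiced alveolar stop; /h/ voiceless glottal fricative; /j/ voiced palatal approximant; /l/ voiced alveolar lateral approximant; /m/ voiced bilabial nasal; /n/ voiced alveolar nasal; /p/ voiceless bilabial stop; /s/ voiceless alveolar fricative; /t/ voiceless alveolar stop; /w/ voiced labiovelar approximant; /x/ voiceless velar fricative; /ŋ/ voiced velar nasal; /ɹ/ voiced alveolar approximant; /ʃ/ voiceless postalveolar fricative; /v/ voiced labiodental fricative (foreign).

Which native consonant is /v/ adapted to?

s

/s/ is closest: same manner (fricative), place distance 2 (labiodental→alveolar), voicing differs (+1); total 3. Next closest is /ʃ/ at distance 4.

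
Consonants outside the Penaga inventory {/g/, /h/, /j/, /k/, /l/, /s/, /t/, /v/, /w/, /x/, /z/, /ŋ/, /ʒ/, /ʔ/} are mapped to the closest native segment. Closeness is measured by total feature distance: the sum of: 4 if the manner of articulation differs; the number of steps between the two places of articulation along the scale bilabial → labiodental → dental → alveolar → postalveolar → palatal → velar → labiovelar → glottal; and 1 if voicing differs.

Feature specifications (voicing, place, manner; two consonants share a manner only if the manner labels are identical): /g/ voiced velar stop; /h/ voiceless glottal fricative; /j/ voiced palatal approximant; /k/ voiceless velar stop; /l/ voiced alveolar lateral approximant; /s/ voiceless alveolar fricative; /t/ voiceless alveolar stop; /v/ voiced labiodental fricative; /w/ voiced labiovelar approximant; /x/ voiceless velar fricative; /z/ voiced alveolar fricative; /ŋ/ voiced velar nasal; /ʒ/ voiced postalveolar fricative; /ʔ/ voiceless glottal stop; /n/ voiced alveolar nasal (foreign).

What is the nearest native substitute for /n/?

/ŋ/ is closest: same manner (nasal), place distance 3 (alveolar→velar), same voicing; total 3. Next closest is /l/ at distance 4.

ŋ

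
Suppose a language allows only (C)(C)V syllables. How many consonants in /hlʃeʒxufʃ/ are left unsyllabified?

The consonants /h/, /f/, /ʃ/ cannot be parsed into a legal (C)(C)V syllable (no codas are permitted; onsets may contain at most 2 consonants).

3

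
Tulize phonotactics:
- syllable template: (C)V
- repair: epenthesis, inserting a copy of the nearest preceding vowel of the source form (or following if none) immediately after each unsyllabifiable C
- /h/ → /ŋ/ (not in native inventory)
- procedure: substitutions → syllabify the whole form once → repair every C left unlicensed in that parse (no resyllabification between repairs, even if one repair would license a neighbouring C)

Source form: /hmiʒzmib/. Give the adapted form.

ŋimiʒizimibi

Substitution: /h/ → /ŋ/, giving /ŋmiʒzmib/.
Under (C)V, the unsyllabifiable consonants are /ŋ/, /ʒ/, /z/, /b/ (no codas are permitted; onsets are limited to one consonant).
Epenthesis after each stranded consonant: /ŋ/ → /ŋi/, /ʒ/ → /ʒi/, /z/ → /zi/, /b/ → /bi/.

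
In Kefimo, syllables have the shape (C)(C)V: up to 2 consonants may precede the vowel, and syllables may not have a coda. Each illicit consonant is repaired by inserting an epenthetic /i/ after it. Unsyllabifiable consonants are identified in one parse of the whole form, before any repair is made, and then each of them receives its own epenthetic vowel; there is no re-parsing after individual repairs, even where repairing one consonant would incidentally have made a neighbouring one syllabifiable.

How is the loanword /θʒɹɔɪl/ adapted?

θiʒɹɔɪli

Syllabifying with onset maximization leaves /θ/, /l/ stranded (no codas are permitted; onsets may contain at most 2 consonants).
Each unlicensed consonant becomes the onset of a new syllable: /θ/ → /θi/, /l/ → /li/.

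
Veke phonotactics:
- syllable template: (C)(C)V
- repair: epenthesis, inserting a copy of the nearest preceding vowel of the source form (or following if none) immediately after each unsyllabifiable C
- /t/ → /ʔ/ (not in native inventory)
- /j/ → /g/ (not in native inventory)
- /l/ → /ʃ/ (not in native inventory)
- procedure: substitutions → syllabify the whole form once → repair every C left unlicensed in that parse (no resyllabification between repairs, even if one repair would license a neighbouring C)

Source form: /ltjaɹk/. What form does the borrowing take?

Substitution: /l/ → /ʃ/, /t/ → /ʔ/, /j/ → /g/, giving /ʃʔgaɹk/.
Under (C)(C)V, the unsyllabifiable consonants are /ʃ/, /ɹ/, /k/ (no codas are permitted; onsets may contain at most 2 consonants).
Inserting the epenthetic vowel yields /ʃ/ → /ʃa/, /ɹ/ → /ɹa/, /k/ → /ka/.

ʃaʔgaɹaka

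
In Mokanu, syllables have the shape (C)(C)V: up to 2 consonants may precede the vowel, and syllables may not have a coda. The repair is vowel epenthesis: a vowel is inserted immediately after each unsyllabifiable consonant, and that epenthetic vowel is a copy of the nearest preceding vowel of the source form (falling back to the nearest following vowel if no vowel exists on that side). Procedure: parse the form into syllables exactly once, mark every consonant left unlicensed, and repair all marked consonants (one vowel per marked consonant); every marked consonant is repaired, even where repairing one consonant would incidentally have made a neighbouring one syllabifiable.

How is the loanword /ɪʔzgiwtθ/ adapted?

ɪʔɪzgiwitiθi

Under (C)(C)V, the unsyllabifiable consonants are /ʔ/, /w/, /t/, /θ/ (no codas are permitted; onsets may contain at most 2 consonants).
Inserting the epenthetic vowel yields /ʔ/ → /ʔɪ/, /w/ → /wi/, /t/ → /ti/, /θ/ → /θi/.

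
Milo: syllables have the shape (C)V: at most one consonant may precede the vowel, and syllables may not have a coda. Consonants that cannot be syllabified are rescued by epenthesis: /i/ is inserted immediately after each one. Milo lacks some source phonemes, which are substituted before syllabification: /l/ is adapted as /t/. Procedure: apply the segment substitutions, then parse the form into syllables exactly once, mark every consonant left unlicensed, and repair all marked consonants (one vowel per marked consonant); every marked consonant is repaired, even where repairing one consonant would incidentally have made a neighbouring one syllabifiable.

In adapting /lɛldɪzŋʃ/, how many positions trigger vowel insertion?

4

After substitution the input is /tɛtdɪzŋʃ/.
The unsyllabifiable consonants are /t/, /z/, /ŋ/, /ʃ/; each receives one epenthetic vowel.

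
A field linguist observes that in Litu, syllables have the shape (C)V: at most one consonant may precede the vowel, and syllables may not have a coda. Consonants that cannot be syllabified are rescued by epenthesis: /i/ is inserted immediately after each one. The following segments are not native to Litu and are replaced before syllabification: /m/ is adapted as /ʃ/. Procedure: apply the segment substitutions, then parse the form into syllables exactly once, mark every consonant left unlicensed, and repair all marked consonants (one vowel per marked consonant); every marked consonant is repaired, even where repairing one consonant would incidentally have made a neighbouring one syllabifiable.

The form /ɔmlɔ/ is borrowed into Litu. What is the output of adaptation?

Substitution: /m/ → /ʃ/, giving /ɔʃlɔ/.
Syllabifying with onset maximization leaves /ʃ/ stranded (no codas are permitted; onsets are limited to one consonant).
Epenthesis after each stranded consonant: /ʃ/ → /ʃi/.

ɔʃilɔ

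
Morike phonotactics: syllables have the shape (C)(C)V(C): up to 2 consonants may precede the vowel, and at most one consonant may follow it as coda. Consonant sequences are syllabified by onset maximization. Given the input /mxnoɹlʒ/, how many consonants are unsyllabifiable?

3

The consonants /m/, /l/, /ʒ/ cannot be parsed into a legal (C)(C)V(C) syllable (at most one coda consonant is licensed; onsets may contain at most 2 consonants).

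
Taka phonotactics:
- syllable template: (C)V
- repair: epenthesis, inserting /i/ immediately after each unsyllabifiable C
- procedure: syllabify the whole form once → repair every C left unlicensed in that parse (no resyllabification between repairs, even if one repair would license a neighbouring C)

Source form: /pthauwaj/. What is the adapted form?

pitihauwaji

Syllabifying with onset maximization leaves /p/, /t/, /j/ stranded (no codas are permitted; onsets are limited to one consonant).
Each unlicensed consonant becomes the onset of a new syllable: /p/ → /pi/, /t/ → /ti/, /j/ → /ji/.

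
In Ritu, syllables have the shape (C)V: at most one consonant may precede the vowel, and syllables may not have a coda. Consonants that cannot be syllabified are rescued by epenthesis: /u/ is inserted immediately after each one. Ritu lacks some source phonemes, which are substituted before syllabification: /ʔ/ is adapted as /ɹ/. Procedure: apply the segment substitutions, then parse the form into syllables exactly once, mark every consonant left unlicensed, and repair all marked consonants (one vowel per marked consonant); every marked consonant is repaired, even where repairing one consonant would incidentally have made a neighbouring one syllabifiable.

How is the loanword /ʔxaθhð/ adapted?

Substitution: /ʔ/ → /ɹ/, giving /ɹxaθhð/.
Under (C)V, the unsyllabifiable consonants are /ɹ/, /θ/, /h/, /ð/ (no codas are permitted; onsets are limited to one consonant).
Inserting the epenthetic vowel yields /ɹ/ → /ɹu/, /θ/ → /θu/, /h/ → /hu/, /ð/ → /ðu/.

ɹuxaθuhuðu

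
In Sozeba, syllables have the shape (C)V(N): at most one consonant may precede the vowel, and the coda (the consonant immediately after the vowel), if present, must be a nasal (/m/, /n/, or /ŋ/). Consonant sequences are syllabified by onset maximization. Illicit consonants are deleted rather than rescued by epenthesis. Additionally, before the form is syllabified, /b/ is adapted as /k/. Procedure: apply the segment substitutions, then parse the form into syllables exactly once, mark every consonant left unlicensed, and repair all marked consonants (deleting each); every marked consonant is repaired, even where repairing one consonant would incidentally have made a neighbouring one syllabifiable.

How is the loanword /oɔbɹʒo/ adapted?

Substitution: /b/ → /k/, giving /oɔkɹʒo/.
The consonants /k/, /ɹ/ cannot be parsed into a legal (C)V(N) syllable (only a nasal (/m/, /n/, or /ŋ/) is licensed in coda position; onsets are limited to one consonant).
Each unlicensed consonant is deleted: /k/, /ɹ/.

oɔʒo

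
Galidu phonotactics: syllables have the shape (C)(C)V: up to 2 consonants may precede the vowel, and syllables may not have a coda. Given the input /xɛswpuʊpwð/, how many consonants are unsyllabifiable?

4

The consonants /s/, /p/, /w/, /ð/ cannot be parsed into a legal (C)(C)V syllable (no codas are permitted; onsets may contain at most 2 consonants).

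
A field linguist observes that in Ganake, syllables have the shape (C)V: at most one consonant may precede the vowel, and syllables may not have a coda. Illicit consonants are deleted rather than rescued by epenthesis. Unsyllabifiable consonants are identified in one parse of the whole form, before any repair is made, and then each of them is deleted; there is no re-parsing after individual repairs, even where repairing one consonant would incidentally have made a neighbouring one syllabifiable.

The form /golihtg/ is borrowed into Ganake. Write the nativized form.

The consonants /h/, /t/, /g/ cannot be parsed into a legal (C)V syllable (no codas are permitted; onsets are limited to one consonant).
Deletion applies to /h/, /t/, /g/.

goli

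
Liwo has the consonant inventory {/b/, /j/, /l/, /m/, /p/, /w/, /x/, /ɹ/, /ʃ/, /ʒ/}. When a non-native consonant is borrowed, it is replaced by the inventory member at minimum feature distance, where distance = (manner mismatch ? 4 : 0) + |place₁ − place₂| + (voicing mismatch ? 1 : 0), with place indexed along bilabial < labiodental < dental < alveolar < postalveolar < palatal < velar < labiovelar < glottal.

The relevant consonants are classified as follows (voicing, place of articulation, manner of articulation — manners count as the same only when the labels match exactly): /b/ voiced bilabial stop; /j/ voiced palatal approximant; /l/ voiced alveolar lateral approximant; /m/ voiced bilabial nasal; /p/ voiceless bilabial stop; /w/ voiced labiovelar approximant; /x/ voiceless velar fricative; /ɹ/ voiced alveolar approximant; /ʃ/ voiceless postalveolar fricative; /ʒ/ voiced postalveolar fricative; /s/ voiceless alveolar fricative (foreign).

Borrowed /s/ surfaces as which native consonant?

/ʃ/ is closest: same manner (fricative), place distance 1 (alveolar→postalveolar), same voicing; total 1. Next closest is /ʒ/ at distance 2.

ʃ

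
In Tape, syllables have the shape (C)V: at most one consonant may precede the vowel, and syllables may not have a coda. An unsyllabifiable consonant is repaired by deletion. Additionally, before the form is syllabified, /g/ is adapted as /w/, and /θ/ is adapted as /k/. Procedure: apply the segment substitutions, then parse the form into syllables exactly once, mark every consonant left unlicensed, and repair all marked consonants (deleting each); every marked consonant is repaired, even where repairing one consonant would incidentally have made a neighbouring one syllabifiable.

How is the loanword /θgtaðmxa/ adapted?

taxa

Substitution: /θ/ → /k/, /g/ → /w/, giving /kwtaðmxa/.
The consonants /k/, /w/, /ð/, /m/ cannot be parsed into a legal (C)V syllable (no codas are permitted; onsets are limited to one consonant).
Deleting the stranded consonants removes /k/, /w/, /ð/, /m/.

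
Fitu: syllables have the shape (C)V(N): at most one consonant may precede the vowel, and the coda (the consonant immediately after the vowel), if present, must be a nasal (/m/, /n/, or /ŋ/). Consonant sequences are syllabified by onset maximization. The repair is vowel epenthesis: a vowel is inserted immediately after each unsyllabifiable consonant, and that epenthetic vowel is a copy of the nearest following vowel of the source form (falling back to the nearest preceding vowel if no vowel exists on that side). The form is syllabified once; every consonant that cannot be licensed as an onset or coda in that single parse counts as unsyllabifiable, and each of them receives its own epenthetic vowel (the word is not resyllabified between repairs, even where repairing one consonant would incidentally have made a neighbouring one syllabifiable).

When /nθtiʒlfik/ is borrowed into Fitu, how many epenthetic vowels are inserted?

The unsyllabifiable consonants are /n/, /θ/, /ʒ/, /l/, /k/; each receives one epenthetic vowel.

5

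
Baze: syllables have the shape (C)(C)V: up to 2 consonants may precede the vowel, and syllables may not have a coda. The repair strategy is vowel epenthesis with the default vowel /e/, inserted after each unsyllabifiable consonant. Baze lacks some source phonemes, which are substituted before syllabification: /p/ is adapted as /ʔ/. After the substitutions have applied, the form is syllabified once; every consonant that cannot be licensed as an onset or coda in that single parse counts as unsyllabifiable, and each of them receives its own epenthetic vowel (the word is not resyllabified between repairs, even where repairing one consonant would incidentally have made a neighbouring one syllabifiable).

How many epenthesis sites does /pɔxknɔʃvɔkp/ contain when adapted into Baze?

After substitution the input is /ʔɔxknɔʃvɔkʔ/.
The unsyllabifiable consonants are /x/, /k/, /ʔ/; each receives one epenthetic vowel.

3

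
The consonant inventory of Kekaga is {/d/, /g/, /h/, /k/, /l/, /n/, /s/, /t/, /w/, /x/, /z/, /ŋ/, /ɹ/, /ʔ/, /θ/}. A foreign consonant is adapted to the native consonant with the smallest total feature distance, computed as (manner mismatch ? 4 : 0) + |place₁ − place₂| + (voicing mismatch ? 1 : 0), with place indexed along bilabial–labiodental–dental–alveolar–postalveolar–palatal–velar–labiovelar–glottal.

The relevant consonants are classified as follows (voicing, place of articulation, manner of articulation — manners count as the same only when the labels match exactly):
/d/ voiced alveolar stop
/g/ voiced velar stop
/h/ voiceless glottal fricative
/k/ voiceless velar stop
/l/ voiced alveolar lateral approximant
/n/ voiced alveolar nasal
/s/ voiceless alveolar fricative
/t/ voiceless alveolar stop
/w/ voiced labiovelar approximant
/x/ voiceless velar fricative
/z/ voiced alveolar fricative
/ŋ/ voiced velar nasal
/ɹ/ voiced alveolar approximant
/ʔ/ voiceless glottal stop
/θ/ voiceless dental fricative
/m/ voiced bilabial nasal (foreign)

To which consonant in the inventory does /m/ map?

n

/n/ is closest: same manner (nasal), place distance 3 (bilabial→alveolar), same voicing; total 3. Next closest is /ŋ/ at distance 6.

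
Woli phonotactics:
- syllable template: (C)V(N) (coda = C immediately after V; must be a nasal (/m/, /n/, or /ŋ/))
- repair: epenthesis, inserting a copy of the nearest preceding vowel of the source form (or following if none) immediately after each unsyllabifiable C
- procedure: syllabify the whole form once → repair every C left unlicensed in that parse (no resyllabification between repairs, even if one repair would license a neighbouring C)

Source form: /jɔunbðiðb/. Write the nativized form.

Under (C)V(N), the unsyllabifiable consonants are /b/, /ð/, /b/ (only a nasal (/m/, /n/, or /ŋ/) is licensed in coda position; onsets are limited to one consonant).
Epenthesis after each stranded consonant: /b/ → /bu/, /ð/ → /ði/, /b/ → /bi/.

jɔunbuðiðibi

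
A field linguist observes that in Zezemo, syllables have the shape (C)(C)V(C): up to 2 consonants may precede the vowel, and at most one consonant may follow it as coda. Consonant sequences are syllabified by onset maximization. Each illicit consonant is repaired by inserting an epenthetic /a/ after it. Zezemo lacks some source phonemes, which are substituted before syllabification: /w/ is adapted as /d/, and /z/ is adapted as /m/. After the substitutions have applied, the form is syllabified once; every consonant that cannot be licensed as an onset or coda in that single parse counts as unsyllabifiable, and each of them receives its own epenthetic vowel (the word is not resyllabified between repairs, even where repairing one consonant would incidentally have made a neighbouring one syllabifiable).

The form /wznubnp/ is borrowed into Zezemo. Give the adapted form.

damnubnapa

Substitution: /w/ → /d/, /z/ → /m/, giving /dmnubnp/.
Under (C)(C)V(C), the unsyllabifiable consonants are /d/, /n/, /p/ (at most one coda consonant is licensed; onsets may contain at most 2 consonants).
Inserting the epenthetic vowel yields /d/ → /da/, /n/ → /na/, /p/ → /pa/.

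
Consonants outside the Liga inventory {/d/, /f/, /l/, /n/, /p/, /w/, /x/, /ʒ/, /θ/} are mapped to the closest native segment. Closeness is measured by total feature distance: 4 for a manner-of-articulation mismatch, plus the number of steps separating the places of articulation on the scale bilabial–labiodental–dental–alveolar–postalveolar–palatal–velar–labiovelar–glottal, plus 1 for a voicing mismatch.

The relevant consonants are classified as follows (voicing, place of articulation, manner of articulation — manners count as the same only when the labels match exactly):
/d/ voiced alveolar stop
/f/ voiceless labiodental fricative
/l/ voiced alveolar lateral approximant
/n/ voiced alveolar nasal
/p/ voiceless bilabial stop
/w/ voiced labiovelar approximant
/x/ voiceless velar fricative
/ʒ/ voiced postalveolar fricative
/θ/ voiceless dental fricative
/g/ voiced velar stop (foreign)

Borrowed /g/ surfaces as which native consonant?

d

/d/ is closest: same manner (stop), place distance 3 (velar→alveolar), same voicing; total 3. Next closest is /w/ at distance 5.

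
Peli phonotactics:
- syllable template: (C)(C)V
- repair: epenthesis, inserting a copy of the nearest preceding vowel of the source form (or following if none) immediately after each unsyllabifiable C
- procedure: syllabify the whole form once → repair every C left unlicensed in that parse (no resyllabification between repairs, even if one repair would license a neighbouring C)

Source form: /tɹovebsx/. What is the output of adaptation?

tɹovebesexe

The consonants /b/, /s/, /x/ cannot be parsed into a legal (C)(C)V syllable (no codas are permitted; onsets may contain at most 2 consonants).
Inserting the epenthetic vowel yields /b/ → /be/, /s/ → /se/, /x/ → /xe/.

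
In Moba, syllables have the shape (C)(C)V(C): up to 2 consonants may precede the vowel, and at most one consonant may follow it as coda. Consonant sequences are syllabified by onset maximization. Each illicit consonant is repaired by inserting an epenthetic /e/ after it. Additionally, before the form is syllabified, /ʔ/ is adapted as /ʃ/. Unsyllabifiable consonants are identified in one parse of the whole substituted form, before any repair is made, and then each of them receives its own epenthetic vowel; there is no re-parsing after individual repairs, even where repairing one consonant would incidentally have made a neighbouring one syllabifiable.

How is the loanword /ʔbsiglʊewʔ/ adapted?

ʃebsiglʊewʃe

Substitution: /ʔ/ → /ʃ/, giving /ʃbsiglʊewʃ/.
The consonants /ʃ/, /ʃ/ cannot be parsed into a legal (C)(C)V(C) syllable (at most one coda consonant is licensed; onsets may contain at most 2 consonants).
Epenthesis after each stranded consonant: /ʃ/ → /ʃe/, /ʃ/ → /ʃe/.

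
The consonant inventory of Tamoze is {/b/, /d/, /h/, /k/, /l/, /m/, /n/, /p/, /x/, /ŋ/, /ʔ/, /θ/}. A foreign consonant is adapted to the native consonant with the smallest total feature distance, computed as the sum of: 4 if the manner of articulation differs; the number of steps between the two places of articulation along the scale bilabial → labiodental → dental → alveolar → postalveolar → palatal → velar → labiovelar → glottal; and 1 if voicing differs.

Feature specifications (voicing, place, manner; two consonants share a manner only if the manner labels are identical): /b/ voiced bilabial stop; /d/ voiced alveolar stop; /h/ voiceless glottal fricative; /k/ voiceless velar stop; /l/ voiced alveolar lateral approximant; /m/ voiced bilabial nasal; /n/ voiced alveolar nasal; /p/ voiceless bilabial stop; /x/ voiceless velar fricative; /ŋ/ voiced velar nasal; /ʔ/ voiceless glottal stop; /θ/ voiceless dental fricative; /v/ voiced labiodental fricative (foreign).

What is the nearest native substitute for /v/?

/θ/ is closest: same manner (fricative), place distance 1 (labiodental→dental), voicing differs (+1); total 2. Next closest is /b/ at distance 5.

θ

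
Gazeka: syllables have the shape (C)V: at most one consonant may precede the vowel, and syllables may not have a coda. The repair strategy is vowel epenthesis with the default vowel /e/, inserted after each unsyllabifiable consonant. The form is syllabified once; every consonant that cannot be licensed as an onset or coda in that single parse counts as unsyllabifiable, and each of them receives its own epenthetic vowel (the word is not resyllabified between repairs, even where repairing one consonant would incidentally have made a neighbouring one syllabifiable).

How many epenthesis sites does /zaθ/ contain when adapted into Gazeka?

The unsyllabifiable consonants are /θ/; each receives one epenthetic vowel.

1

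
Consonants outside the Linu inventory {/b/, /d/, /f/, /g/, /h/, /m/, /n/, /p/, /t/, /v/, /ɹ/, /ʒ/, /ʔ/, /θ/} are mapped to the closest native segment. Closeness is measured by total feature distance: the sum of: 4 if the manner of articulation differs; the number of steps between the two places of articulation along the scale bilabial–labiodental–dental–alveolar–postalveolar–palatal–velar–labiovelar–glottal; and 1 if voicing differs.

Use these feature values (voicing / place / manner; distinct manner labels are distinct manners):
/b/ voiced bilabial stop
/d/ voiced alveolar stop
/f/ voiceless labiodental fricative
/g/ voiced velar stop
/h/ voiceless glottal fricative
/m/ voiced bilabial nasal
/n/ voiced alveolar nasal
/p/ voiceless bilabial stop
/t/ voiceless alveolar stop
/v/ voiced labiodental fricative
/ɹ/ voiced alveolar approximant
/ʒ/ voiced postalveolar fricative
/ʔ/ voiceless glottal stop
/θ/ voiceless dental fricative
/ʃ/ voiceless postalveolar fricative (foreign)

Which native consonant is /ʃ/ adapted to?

/ʒ/ is closest: same manner (fricative), place distance 0 (postalveolar→postalveolar), voicing differs (+1); total 1. Next closest is /θ/ at distance 2.

ʒ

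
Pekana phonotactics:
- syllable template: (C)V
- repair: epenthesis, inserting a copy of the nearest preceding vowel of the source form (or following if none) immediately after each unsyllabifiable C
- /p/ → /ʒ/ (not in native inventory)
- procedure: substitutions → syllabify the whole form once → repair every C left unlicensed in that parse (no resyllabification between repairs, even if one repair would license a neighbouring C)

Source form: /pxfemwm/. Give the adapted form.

ʒexefemeweme

Substitution: /p/ → /ʒ/, giving /ʒxfemwm/.
The consonants /ʒ/, /x/, /m/, /w/, /m/ cannot be parsed into a legal (C)V syllable (no codas are permitted; onsets are limited to one consonant).
Inserting the epenthetic vowel yields /ʒ/ → /ʒe/, /x/ → /xe/, /m/ → /me/, /w/ → /we/, /m/ → /me/.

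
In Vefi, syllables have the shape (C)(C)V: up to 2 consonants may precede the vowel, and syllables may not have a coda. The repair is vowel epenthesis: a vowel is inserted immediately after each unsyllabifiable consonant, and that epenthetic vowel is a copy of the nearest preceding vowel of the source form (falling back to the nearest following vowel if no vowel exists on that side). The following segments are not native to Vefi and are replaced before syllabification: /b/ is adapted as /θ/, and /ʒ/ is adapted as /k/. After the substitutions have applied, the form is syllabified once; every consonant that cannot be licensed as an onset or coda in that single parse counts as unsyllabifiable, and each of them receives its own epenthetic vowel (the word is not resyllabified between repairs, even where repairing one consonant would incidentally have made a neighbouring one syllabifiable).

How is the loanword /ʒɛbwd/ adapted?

kɛθɛwɛdɛ

Substitution: /ʒ/ → /k/, /b/ → /θ/, giving /kɛθwd/.
The consonants /θ/, /w/, /d/ cannot be parsed into a legal (C)(C)V syllable (no codas are permitted; onsets may contain at most 2 consonants).
Inserting the epenthetic vowel yields /θ/ → /θɛ/, /w/ → /wɛ/, /d/ → /dɛ/.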